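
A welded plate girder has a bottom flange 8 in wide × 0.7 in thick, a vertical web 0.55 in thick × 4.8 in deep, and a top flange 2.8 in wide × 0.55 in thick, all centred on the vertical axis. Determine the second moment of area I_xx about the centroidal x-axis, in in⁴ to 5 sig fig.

Split into non-overlapping primitives; take the origin at the lower-left of the bounding box.
Bottom plate: 8 × 0.7, A = 5.6 in², y = 0.35 in, Ī = 0.2286667 in⁴.
Web plate: 0.55 × 4.8, A = 2.64 in², y = 3.1 in, Ī = 5.0688 in⁴.
Top plate: 2.8 × 0.55, A = 1.54 in², y = 5.775 in, Ī = 0.03882083 in⁴.
Centroid: ȳ = ΣA·y / ΣA = 1.946575 in.
Transfer each piece to the centroidal x-axis using Ī + A·d² with d = y − 1.946575:
  bottom plate: d = -1.596575 in → contributes +14.50335 in⁴
  web plate: d = 1.153425 in → contributes +8.58103 in⁴
  top plate: d = 3.828425 in → contributes +22.61036 in⁴
Total I = 45.69474 in⁴.

I_xx ≈ 45.695 in⁴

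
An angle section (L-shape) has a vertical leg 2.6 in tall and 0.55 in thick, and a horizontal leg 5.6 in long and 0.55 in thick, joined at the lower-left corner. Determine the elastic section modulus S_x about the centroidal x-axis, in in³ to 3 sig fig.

S_x ≈ 0.945 in³

Treat the section as a set of non-overlapping primitives; coordinates are from the bounding-box lower-left.
Vertical leg: 0.55 × 2.6, A = 1.43 in², y = 1.3 in, Ī = 0.80557 in⁴.
Horizontal leg (remainder): 5.05 × 0.55, A = 2.7775 in², y = 0.275 in, Ī = 0.070016 in⁴.
Centroid: ȳ = ΣA·y / ΣA = 0.62337 in.
Transfer each piece to the centroidal x-axis using Ī + A·d² with d = y − 0.62337:
  vertical leg: d = 0.67663 in → contributes +1.4603 in⁴
  horizontal leg (remainder): d = -0.34837 in → contributes +0.40709 in⁴
Total I = 1.8674 in⁴.
Extreme fibre distance c = 1.9766 in; S = I/c = 0.94472 in³.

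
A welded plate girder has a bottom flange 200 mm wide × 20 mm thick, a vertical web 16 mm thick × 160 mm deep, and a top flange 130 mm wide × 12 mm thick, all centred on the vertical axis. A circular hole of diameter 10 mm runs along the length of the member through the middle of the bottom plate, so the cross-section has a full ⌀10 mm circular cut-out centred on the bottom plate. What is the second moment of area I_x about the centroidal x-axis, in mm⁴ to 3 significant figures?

Treat the section as a set of non-overlapping primitives; coordinates are from the bounding-box lower-left.
Bottom plate: 200 × 20, A = 4 000 mm², y = 10 mm, Ī = 133 333 mm⁴.
Web plate: 16 × 160, A = 2 560 mm², y = 100 mm, Ī = 5 461 333 mm⁴.
Top plate: 130 × 12, A = 1 560 mm², y = 186 mm, Ī = 18 720 mm⁴.
Hole (subtracted): ⌀10, A = 78.54 mm², y = 10 mm, Ī = 490.87 mm⁴.
Centroid: ȳ = ΣA·y / ΣA = 72.795 mm.
Transfer each piece to the centroidal x-axis using Ī + A·d² with d = y − 72.795:
  bottom plate: d = -62.795 mm → contributes +15 905 963 mm⁴
  web plate: d = 27.205 mm → contributes +7 356 081 mm⁴
  top plate: d = 113.21 mm → contributes +20 010 854 mm⁴
  hole: d = -62.795 mm → contributes −310 186 mm⁴
Total I = 42 962 712 mm⁴.

I_x ≈ 4.30 × 10⁷ mm⁴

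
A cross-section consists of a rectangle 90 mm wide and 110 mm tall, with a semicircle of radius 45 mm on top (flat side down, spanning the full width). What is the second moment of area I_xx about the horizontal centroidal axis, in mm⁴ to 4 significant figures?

I_xx ≈ 2.365 × 10⁷ mm⁴

Break the section into simple shapes (no overlaps), measuring from the bottom-left corner of the bounding box.
Rectangular body: 90 × 110, A = 9 900 mm², y = 55 mm, Ī = 9 982 500 mm⁴.
Semicircular cap: semicircle r = 45, A = 3180.86 mm², y = 129.099 mm, Ī = 450 072 mm⁴.
Centroid: ȳ = ΣA·y / ΣA = 73.0185 mm.
Transfer each piece to the horizontal centroidal axis using Ī + A·d² with d = y − 73.0185:
  rectangular body: d = -18.0185 mm → contributes +13 196 695 mm⁴
  semicircular cap: d = 56.0801 mm → contributes +10 453 813 mm⁴
Total I = 23 650 508 mm⁴.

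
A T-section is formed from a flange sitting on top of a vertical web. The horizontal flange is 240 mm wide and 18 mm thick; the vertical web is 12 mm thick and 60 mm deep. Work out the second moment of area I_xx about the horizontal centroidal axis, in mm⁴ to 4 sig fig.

I_xx ≈ 1.271 × 10⁶ mm⁴

Break the section into simple shapes (no overlaps), measuring from the bottom-left corner of the bounding box.
Flange: 240 × 18, A = 4 320 mm², y = 69 mm, Ī = 116 640 mm⁴.
Web: 12 × 60, A = 720 mm², y = 30 mm, Ī = 216 000 mm⁴.
Centroid: ȳ = ΣA·y / ΣA = 63.4286 mm.
Transfer each piece to the horizontal centroidal axis using Ī + A·d² with d = y − 63.4286:
  flange: d = 5.57143 mm → contributes +250 736 mm⁴
  web: d = -33.4286 mm → contributes +1 020 578 mm⁴
Total I = 1 271 314 mm⁴.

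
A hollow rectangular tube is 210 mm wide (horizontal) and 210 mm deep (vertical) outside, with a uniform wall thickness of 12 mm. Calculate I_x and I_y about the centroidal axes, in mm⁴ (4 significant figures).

I_x ≈ 6.233 × 10⁷ mm⁴, I_y ≈ 6.233 × 10⁷ mm⁴

Treat the section as a set of non-overlapping primitives; coordinates are from the bounding-box lower-left.
Outer rectangle: 210 × 210, A = 44 100 mm², y = 105 mm, Ī = 162 067 500 mm⁴.
Inner void (subtracted): 186 × 186, A = 34 596 mm², y = 105 mm, Ī = 99 740 268 mm⁴.
By symmetry the centroid is at mid-height, ȳ = 105 mm.
All pieces are centred on the centroidal x-axis, so I = ΣĪ (holes subtracted) = 62 327 232 mm⁴.
Repeating about the centroidal y-axis gives I_y = 62 327 232 mm⁴.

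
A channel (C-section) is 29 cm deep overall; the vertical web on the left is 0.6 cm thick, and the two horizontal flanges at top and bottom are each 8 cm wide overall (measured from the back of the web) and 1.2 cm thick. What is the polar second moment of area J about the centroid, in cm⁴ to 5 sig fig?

Break the section into simple shapes (no overlaps), measuring from the bottom-left corner of the bounding box.
Web: 0.6 × 29, A = 17.4 cm², y = 14.5 cm, Ī = 1219.45 cm⁴.
Top flange (beyond web): 7.4 × 1.2, A = 8.88 cm², y = 28.4 cm, Ī = 1.0656 cm⁴.
Bottom flange (beyond web): 7.4 × 1.2, A = 8.88 cm², y = 0.6 cm, Ī = 1.0656 cm⁴.
By symmetry the centroid is at mid-height, ȳ = 14.5 cm.
Transfer each piece to the centroidal x-axis using Ī + A·d² with d = y − 14.5:
  web: d = 0 cm → contributes +1219.45 cm⁴
  top flange (beyond web): d = 13.9 cm → contributes +1716.77 cm⁴
  bottom flange (beyond web): d = -13.9 cm → contributes +1716.77 cm⁴
Total I = 4652.991 cm⁴.
For the y-axis: x̄ = 2.320478 cm.
Repeating about the centroidal y-axis gives I_y = 222.1921 cm⁴.
Polar second moment: J = I_x + I_y = 4875.183 cm⁴.

J ≈ 4875.2 cm⁴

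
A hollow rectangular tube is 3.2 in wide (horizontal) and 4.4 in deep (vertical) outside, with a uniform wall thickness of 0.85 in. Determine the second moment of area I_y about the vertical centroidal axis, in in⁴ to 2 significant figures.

I_y ≈ 11 in⁴

Treat the section as a set of non-overlapping primitives; coordinates are from the bounding-box lower-left.
Outer rectangle: 3.2 × 4.4, A = 14.08 in², x = 1.6 in, Ī = 12.01 in⁴.
Inner void (subtracted): 1.5 × 2.7, A = 4.05 in², x = 1.6 in, Ī = 0.7594 in⁴.
By symmetry the centroid is at mid-width, x̄ = 1.6 in.
All pieces are centred on the vertical centroidal axis, so I = ΣĪ (holes subtracted) = 11.26 in⁴.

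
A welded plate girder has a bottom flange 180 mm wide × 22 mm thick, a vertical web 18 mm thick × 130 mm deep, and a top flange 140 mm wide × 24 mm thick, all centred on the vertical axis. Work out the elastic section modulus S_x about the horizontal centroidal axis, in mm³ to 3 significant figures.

Break the section into simple shapes (no overlaps), measuring from the bottom-left corner of the bounding box.
Bottom plate: 180 × 22, A = 3 960 mm², y = 11 mm, Ī = 159 720 mm⁴.
Web plate: 18 × 130, A = 2 340 mm², y = 87 mm, Ī = 3 295 500 mm⁴.
Top plate: 140 × 24, A = 3 360 mm², y = 164 mm, Ī = 161 280 mm⁴.
Centroid: ȳ = ΣA·y / ΣA = 82.627 mm.
Transfer each piece to the horizontal centroidal axis using Ī + A·d² with d = y − 82.627:
  bottom plate: d = -71.627 mm → contributes +20 476 398 mm⁴
  web plate: d = 4.3727 mm → contributes +3 340 241 mm⁴
  top plate: d = 81.373 mm → contributes +22 409 559 mm⁴
Total I = 46 226 198 mm⁴.
Extreme fibre distance c = 93.373 mm; S = I/c = 495 072 mm³.

S_x ≈ 4.95 × 10⁵ mm³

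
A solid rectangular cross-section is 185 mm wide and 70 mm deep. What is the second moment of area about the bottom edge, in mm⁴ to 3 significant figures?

The section: 185 × 70, A = 12 950 mm², y = 35 mm, Ī = 5 287 917 mm⁴.
Transfer it to a horizontal axis along the bottom face using Ī + A·d² with d = y − 0:
  the section: d = 35 mm → contributes +21 151 667 mm⁴
Total I = 21 151 667 mm⁴.

I_base ≈ 2.12 × 10⁷ mm⁴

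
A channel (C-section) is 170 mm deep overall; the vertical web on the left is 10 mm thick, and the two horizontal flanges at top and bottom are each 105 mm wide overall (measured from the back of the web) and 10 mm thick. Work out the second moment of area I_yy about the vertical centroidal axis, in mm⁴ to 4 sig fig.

Break the section into simple shapes (no overlaps), measuring from the bottom-left corner of the bounding box.
Web: 10 × 170, A = 1 700 mm², x = 5 mm, Ī = 14166.7 mm⁴.
Top flange (beyond web): 95 × 10, A = 950 mm², x = 57.5 mm, Ī = 714 479 mm⁴.
Bottom flange (beyond web): 95 × 10, A = 950 mm², x = 57.5 mm, Ī = 714 479 mm⁴.
Centroid: x̄ = ΣA·x / ΣA = 32.7083 mm.
Transfer each piece to the vertical centroidal axis using Ī + A·d² with d = x − 32.7083:
  web: d = -27.7083 mm → contributes +1 319 345 mm⁴
  top flange (beyond web): d = 24.7917 mm → contributes +1 298 375 mm⁴
  bottom flange (beyond web): d = 24.7917 mm → contributes +1 298 375 mm⁴
Total I = 3 916 094 mm⁴.

I_yy ≈ 3.916 × 10⁶ mm⁴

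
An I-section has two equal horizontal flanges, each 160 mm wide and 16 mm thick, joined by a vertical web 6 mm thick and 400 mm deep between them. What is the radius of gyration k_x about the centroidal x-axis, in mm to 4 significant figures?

k_x ≈ 183.6 mm

Split into non-overlapping primitives; take the origin at the lower-left of the bounding box.
Bottom flange: 160 × 16, A = 2 560 mm², y = 8 mm, Ī = 54613.3 mm⁴.
Web: 6 × 400, A = 2 400 mm², y = 216 mm, Ī = 32 000 000 mm⁴.
Top flange: 160 × 16, A = 2 560 mm², y = 424 mm, Ī = 54613.3 mm⁴.
By symmetry the centroid is at mid-height, ȳ = 216 mm.
Transfer each piece to the centroidal x-axis using Ī + A·d² with d = y − 216:
  bottom flange: d = -208 mm → contributes +110 810 453 mm⁴
  web: d = 0 mm → contributes +32 000 000 mm⁴
  top flange: d = 208 mm → contributes +110 810 453 mm⁴
Total I = 253 620 907 mm⁴.
Radius of gyration: k = √(I/A) = √(253 620 907 / 7 520) = 183.647 mm.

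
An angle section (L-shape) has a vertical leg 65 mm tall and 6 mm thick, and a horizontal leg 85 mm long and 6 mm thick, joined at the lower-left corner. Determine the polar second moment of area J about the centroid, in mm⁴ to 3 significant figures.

Break the section into simple shapes (no overlaps), measuring from the bottom-left corner of the bounding box.
Vertical leg: 6 × 65, A = 390 mm², y = 32.5 mm, Ī = 137 313 mm⁴.
Horizontal leg (remainder): 79 × 6, A = 474 mm², y = 3 mm, Ī = 1 422 mm⁴.
Centroid: ȳ = ΣA·y / ΣA = 16.316 mm.
Transfer each piece to the centroidal x-axis using Ī + A·d² with d = y − 16.316:
  vertical leg: d = 16.184 mm → contributes +239 462 mm⁴
  horizontal leg (remainder): d = -13.316 mm → contributes +85 469 mm⁴
Total I = 324 932 mm⁴.
For the y-axis: x̄ = 26.316 mm.
Repeating about the centroidal y-axis gives I_y = 634 152 mm⁴.
Polar second moment: J = I_x + I_y = 959 083 mm⁴.

J ≈ 9.59 × 10⁵ mm⁴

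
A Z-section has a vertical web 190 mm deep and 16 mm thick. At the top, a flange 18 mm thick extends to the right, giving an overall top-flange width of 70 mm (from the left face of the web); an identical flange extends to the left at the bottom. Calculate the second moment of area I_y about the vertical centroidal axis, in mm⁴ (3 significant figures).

I_y ≈ 2.92 × 10⁶ mm⁴

Split into non-overlapping primitives; take the origin at the lower-left of the bounding box.
Web: 16 × 190, A = 3 040 mm², x = 62 mm, Ī = 64 853 mm⁴.
Top flange (beyond web): 54 × 18, A = 972 mm², x = 97 mm, Ī = 236 196 mm⁴.
Bottom flange (beyond web): 54 × 18, A = 972 mm², x = 27 mm, Ī = 236 196 mm⁴.
Centroid: x̄ = ΣA·x / ΣA = 62 mm.
Transfer each piece to the vertical centroidal axis using Ī + A·d² with d = x − 62:
  web: d = 0 mm → contributes +64 853 mm⁴
  top flange (beyond web): d = 35 mm → contributes +1 426 896 mm⁴
  bottom flange (beyond web): d = -35 mm → contributes +1 426 896 mm⁴
Total I = 2 918 645 mm⁴.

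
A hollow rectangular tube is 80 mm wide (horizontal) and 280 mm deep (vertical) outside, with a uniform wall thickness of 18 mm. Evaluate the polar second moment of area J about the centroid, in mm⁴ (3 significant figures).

J ≈ 1.03 × 10⁸ mm⁴

Split into non-overlapping primitives; take the origin at the lower-left of the bounding box.
Outer rectangle: 80 × 280, A = 22 400 mm², y = 140 mm, Ī = 146 346 667 mm⁴.
Inner void (subtracted): 44 × 244, A = 10 736 mm², y = 140 mm, Ī = 53 264 875 mm⁴.
By symmetry the centroid is at mid-height, ȳ = 140 mm.
All pieces are centred on the centroidal x-axis, so I = ΣĪ (holes subtracted) = 93 081 792 mm⁴.
Repeating about the centroidal y-axis gives I_y = 10 214 592 mm⁴.
Polar second moment: J = I_x + I_y = 103 296 384 mm⁴.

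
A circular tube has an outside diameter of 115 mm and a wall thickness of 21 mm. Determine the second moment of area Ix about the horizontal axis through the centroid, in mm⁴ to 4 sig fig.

Treat the section as a set of non-overlapping primitives; coordinates are from the bounding-box lower-left.
Outer circle: ⌀115, A = 10386.9 mm², y = 57.5 mm, Ī = 8 585 414 mm⁴.
Bore (subtracted): ⌀73, A = 4185.39 mm², y = 57.5 mm, Ī = 1 393 995 mm⁴.
By symmetry the centroid is at mid-height, ȳ = 57.5 mm.
All pieces are centred on the horizontal axis through the centroid, so I = ΣĪ (holes subtracted) = 7 191 419 mm⁴.

Ix ≈ 7.191 × 10⁶ mm⁴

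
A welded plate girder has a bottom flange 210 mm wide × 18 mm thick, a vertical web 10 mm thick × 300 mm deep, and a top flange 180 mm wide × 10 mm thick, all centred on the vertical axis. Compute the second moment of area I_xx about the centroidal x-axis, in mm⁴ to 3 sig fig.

Split into non-overlapping primitives; take the origin at the lower-left of the bounding box.
Bottom plate: 210 × 18, A = 3 780 mm², y = 9 mm, Ī = 102 060 mm⁴.
Web plate: 10 × 300, A = 3 000 mm², y = 168 mm, Ī = 22 500 000 mm⁴.
Top plate: 180 × 10, A = 1 800 mm², y = 323 mm, Ī = 15 000 mm⁴.
Centroid: ȳ = ΣA·y / ΣA = 130.47 mm.
Transfer each piece to the centroidal x-axis using Ī + A·d² with d = y − 130.47:
  bottom plate: d = -121.47 mm → contributes +55 874 464 mm⁴
  web plate: d = 37.531 mm → contributes +26 725 833 mm⁴
  top plate: d = 192.53 mm → contributes +66 738 059 mm⁴
Total I = 149 338 357 mm⁴.

I_xx ≈ 1.49 × 10⁸ mm⁴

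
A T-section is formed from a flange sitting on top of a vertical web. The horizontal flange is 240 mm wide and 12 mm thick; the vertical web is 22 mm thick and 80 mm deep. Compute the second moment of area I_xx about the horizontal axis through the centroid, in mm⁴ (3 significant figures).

I_xx ≈ 3.28 × 10⁶ mm⁴

Break the section into simple shapes (no overlaps), measuring from the bottom-left corner of the bounding box.
Flange: 240 × 12, A = 2 880 mm², y = 86 mm, Ī = 34 560 mm⁴.
Web: 22 × 80, A = 1 760 mm², y = 40 mm, Ī = 938 667 mm⁴.
Centroid: ȳ = ΣA·y / ΣA = 68.552 mm.
Transfer each piece to the horizontal axis through the centroid using Ī + A·d² with d = y − 68.552:
  flange: d = 17.448 mm → contributes +911 354 mm⁴
  web: d = -28.552 mm → contributes +2 373 420 mm⁴
Total I = 3 284 774 mm⁴.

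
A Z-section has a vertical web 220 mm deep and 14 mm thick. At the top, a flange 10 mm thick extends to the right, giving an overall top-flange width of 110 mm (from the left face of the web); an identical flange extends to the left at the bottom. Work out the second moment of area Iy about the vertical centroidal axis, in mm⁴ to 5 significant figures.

Split into non-overlapping primitives; take the origin at the lower-left of the bounding box.
Web: 14 × 220, A = 3 080 mm², x = 103 mm, Ī = 50306.67 mm⁴.
Top flange (beyond web): 96 × 10, A = 960 mm², x = 158 mm, Ī = 737 280 mm⁴.
Bottom flange (beyond web): 96 × 10, A = 960 mm², x = 48 mm, Ī = 737 280 mm⁴.
Centroid: x̄ = ΣA·x / ΣA = 103 mm.
Transfer each piece to the vertical centroidal axis using Ī + A·d² with d = x − 103:
  web: d = 0 mm → contributes +50306.67 mm⁴
  top flange (beyond web): d = 55 mm → contributes +3 641 280 mm⁴
  bottom flange (beyond web): d = -55 mm → contributes +3 641 280 mm⁴
Total I = 7 332 867 mm⁴.

Iy ≈ 7.3329 × 10⁶ mm⁴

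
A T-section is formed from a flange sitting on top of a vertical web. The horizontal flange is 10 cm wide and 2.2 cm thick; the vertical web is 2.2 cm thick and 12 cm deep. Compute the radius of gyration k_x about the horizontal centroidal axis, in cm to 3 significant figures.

Treat the section as a set of non-overlapping primitives; coordinates are from the bounding-box lower-left.
Flange: 10 × 2.2, A = 22 cm², y = 13.1 cm, Ī = 8.8733 cm⁴.
Web: 2.2 × 12, A = 26.4 cm², y = 6 cm, Ī = 316.8 cm⁴.
Centroid: ȳ = ΣA·y / ΣA = 9.2273 cm.
Transfer each piece to the horizontal centroidal axis using Ī + A·d² with d = y − 9.2273:
  flange: d = 3.8727 cm → contributes +338.83 cm⁴
  web: d = -3.2273 cm → contributes +591.76 cm⁴
Total I = 930.59 cm⁴.
Radius of gyration: k = √(I/A) = √(930.59 / 48.4) = 4.3849 cm.

k_x ≈ 4.38 cm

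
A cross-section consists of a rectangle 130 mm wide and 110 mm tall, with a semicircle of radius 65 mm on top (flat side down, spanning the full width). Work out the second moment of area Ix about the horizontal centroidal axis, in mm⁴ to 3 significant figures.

Decompose the section into non-overlapping parts with the origin at the bottom-left of its bounding rectangle.
Rectangular body: 130 × 110, A = 14 300 mm², y = 55 mm, Ī = 14 419 167 mm⁴.
Semicircular cap: semicircle r = 65, A = 6636.6 mm², y = 137.59 mm, Ī = 1 959 230 mm⁴.
Centroid: ȳ = ΣA·y / ΣA = 81.179 mm.
Transfer each piece to the horizontal centroidal axis using Ī + A·d² with d = y − 81.179:
  rectangular body: d = -26.179 mm → contributes +24 219 440 mm⁴
  semicircular cap: d = 56.408 mm → contributes +23 076 007 mm⁴
Total I = 47 295 447 mm⁴.

Ix ≈ 4.73 × 10⁷ mm⁴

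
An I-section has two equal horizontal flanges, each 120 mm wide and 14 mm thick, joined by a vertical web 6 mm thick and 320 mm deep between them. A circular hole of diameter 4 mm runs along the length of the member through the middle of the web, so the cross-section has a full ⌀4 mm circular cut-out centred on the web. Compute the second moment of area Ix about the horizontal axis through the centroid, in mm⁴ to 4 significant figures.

Decompose the section into non-overlapping parts with the origin at the bottom-left of its bounding rectangle.
Bottom flange: 120 × 14, A = 1 680 mm², y = 7 mm, Ī = 27 440 mm⁴.
Web: 6 × 320, A = 1 920 mm², y = 174 mm, Ī = 16 384 000 mm⁴.
Top flange: 120 × 14, A = 1 680 mm², y = 341 mm, Ī = 27 440 mm⁴.
Hole (subtracted): ⌀4, A = 12.5664 mm², y = 174 mm, Ī = 12.5664 mm⁴.
By symmetry the centroid is at mid-height, ȳ = 174 mm.
Transfer each piece to the horizontal axis through the centroid using Ī + A·d² with d = y − 174:
  bottom flange: d = -167 mm → contributes +46 880 960 mm⁴
  web: d = 0 mm → contributes +16 384 000 mm⁴
  top flange: d = 167 mm → contributes +46 880 960 mm⁴
  hole: d = 0 mm → contributes −12.5664 mm⁴
Total I = 110 145 907 mm⁴.

Ix ≈ 1.101 × 10⁸ mm⁴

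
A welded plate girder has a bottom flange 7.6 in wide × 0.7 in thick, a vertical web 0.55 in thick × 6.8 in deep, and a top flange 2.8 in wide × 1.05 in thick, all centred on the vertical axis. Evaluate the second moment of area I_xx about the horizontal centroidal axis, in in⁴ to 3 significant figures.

I_xx ≈ 129 in⁴

Split into non-overlapping primitives; take the origin at the lower-left of the bounding box.
Bottom plate: 7.6 × 0.7, A = 5.32 in², y = 0.35 in, Ī = 0.21723 in⁴.
Web plate: 0.55 × 6.8, A = 3.74 in², y = 4.1 in, Ī = 14.411 in⁴.
Top plate: 2.8 × 1.05, A = 2.94 in², y = 8.025 in, Ī = 0.27011 in⁴.
Centroid: ȳ = ΣA·y / ΣA = 3.3991 in.
Transfer each piece to the horizontal centroidal axis using Ī + A·d² with d = y − 3.3991:
  bottom plate: d = -3.0491 in → contributes +49.678 in⁴
  web plate: d = 0.70088 in → contributes +16.249 in⁴
  top plate: d = 4.6259 in → contributes +63.182 in⁴
Total I = 129.11 in⁴.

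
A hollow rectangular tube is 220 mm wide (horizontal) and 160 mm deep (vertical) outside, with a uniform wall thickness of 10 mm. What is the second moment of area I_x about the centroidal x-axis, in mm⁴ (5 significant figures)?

I_x ≈ 2.9360 × 10⁷ mm⁴

Treat the section as a set of non-overlapping primitives; coordinates are from the bounding-box lower-left.
Outer rectangle: 220 × 160, A = 35 200 mm², y = 80 mm, Ī = 75 093 333 mm⁴.
Inner void (subtracted): 200 × 140, A = 28 000 mm², y = 80 mm, Ī = 45 733 333 mm⁴.
By symmetry the centroid is at mid-height, ȳ = 80 mm.
All pieces are centred on the centroidal x-axis, so I = ΣĪ (holes subtracted) = 29 360 000 mm⁴.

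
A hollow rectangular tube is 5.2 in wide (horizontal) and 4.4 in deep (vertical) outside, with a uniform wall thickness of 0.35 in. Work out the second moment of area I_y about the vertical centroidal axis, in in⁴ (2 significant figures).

Treat the section as a set of non-overlapping primitives; coordinates are from the bounding-box lower-left.
Outer rectangle: 5.2 × 4.4, A = 22.88 in², x = 2.6 in, Ī = 51.56 in⁴.
Inner void (subtracted): 4.5 × 3.7, A = 16.65 in², x = 2.6 in, Ī = 28.1 in⁴.
By symmetry the centroid is at mid-width, x̄ = 2.6 in.
All pieces are centred on the vertical centroidal axis, so I = ΣĪ (holes subtracted) = 23.46 in⁴.

I_y ≈ 23 in⁴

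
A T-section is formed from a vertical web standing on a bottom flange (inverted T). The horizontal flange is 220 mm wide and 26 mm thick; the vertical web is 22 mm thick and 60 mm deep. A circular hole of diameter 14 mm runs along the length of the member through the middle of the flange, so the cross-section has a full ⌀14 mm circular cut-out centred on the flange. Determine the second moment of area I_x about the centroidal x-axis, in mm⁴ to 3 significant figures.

Decompose the section into non-overlapping parts with the origin at the bottom-left of its bounding rectangle.
Flange: 220 × 26, A = 5 720 mm², y = 13 mm, Ī = 322 227 mm⁴.
Web: 22 × 60, A = 1 320 mm², y = 56 mm, Ī = 396 000 mm⁴.
Hole (subtracted): ⌀14, A = 153.94 mm², y = 13 mm, Ī = 1885.7 mm⁴.
Centroid: ȳ = ΣA·y / ΣA = 21.243 mm.
Transfer each piece to the centroidal x-axis using Ī + A·d² with d = y − 21.243:
  flange: d = -8.2427 mm → contributes +710 859 mm⁴
  web: d = 34.757 mm → contributes +1 990 649 mm⁴
  hole: d = -8.2427 mm → contributes −12 345 mm⁴
Total I = 2 689 163 mm⁴.

I_x ≈ 2.69 × 10⁶ mm⁴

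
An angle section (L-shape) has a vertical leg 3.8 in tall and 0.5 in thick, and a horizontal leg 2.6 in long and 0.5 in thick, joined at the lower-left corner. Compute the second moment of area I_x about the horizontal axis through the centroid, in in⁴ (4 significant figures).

Decompose the section into non-overlapping parts with the origin at the bottom-left of its bounding rectangle.
Vertical leg: 0.5 × 3.8, A = 1.9 in², y = 1.9 in, Ī = 2.28633 in⁴.
Horizontal leg (remainder): 2.1 × 0.5, A = 1.05 in², y = 0.25 in, Ī = 0.021875 in⁴.
Centroid: ȳ = ΣA·y / ΣA = 1.31271 in.
Transfer each piece to the horizontal axis through the centroid using Ī + A·d² with d = y − 1.31271:
  vertical leg: d = 0.587288 in → contributes +2.94166 in⁴
  horizontal leg (remainder): d = -1.06271 in → contributes +1.2077 in⁴
Total I = 4.14936 in⁴.

I_x ≈ 4.149 in⁴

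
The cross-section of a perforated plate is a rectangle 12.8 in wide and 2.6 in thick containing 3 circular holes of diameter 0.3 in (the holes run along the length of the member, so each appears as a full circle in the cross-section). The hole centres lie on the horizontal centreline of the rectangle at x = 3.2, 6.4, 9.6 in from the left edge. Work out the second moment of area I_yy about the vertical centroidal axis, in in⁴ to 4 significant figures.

I_yy ≈ 452.9 in⁴

Treat the section as a set of non-overlapping primitives; coordinates are from the bounding-box lower-left.
Plate: 12.8 × 2.6, A = 33.28 in², x = 6.4 in, Ī = 454.383 in⁴.
Hole 1 (subtracted): ⌀0.3, A = 0.0706858 in², x = 3.2 in, Ī = 0.000397608 in⁴.
Hole 2 (subtracted): ⌀0.3, A = 0.0706858 in², x = 6.4 in, Ī = 0.000397608 in⁴.
Hole 3 (subtracted): ⌀0.3, A = 0.0706858 in², x = 9.6 in, Ī = 0.000397608 in⁴.
By symmetry the centroid is at mid-width, x̄ = 6.4 in.
Transfer each piece to the vertical centroidal axis using Ī + A·d² with d = x − 6.4:
  plate: d = 0 in → contributes +454.383 in⁴
  hole 1: d = -3.2 in → contributes −0.724221 in⁴
  hole 2: d = 0 in → contributes −0.000397608 in⁴
  hole 3: d = 3.2 in → contributes −0.724221 in⁴
Total I = 452.934 in⁴.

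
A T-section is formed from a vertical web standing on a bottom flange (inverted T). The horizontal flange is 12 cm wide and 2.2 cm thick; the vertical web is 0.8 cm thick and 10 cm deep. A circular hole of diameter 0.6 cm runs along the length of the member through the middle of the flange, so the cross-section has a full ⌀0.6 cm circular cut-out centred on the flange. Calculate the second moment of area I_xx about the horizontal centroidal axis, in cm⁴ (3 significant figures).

Split into non-overlapping primitives; take the origin at the lower-left of the bounding box.
Flange: 12 × 2.2, A = 26.4 cm², y = 1.1 cm, Ī = 10.648 cm⁴.
Web: 0.8 × 10, A = 8 cm², y = 7.2 cm, Ī = 66.667 cm⁴.
Hole (subtracted): ⌀0.6, A = 0.28274 cm², y = 1.1 cm, Ī = 0.0063617 cm⁴.
Centroid: ȳ = ΣA·y / ΣA = 2.5304 cm.
Transfer each piece to the horizontal centroidal axis using Ī + A·d² with d = y − 2.5304:
  flange: d = -1.4304 cm → contributes +64.661 cm⁴
  web: d = 4.6696 cm → contributes +241.11 cm⁴
  hole: d = -1.4304 cm → contributes −0.58484 cm⁴
Total I = 305.19 cm⁴.

I_xx ≈ 305 cm⁴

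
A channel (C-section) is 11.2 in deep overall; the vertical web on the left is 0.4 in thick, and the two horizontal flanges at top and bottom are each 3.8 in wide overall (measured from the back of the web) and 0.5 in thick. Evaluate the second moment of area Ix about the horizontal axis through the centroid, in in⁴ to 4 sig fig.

Break the section into simple shapes (no overlaps), measuring from the bottom-left corner of the bounding box.
Web: 0.4 × 11.2, A = 4.48 in², y = 5.6 in, Ī = 46.8309 in⁴.
Top flange (beyond web): 3.4 × 0.5, A = 1.7 in², y = 10.95 in, Ī = 0.0354167 in⁴.
Bottom flange (beyond web): 3.4 × 0.5, A = 1.7 in², y = 0.25 in, Ī = 0.0354167 in⁴.
By symmetry the centroid is at mid-height, ȳ = 5.6 in.
Transfer each piece to the horizontal axis through the centroid using Ī + A·d² with d = y − 5.6:
  web: d = 0 in → contributes +46.8309 in⁴
  top flange (beyond web): d = 5.35 in → contributes +48.6937 in⁴
  bottom flange (beyond web): d = -5.35 in → contributes +48.6937 in⁴
Total I = 144.218 in⁴.

Ix ≈ 144.2 in⁴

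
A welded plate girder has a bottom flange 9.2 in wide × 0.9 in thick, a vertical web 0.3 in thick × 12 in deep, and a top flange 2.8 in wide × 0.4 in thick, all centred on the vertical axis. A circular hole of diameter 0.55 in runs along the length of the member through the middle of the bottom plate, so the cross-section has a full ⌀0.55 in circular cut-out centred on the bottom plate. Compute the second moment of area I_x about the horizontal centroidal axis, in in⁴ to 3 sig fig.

Break the section into simple shapes (no overlaps), measuring from the bottom-left corner of the bounding box.
Bottom plate: 9.2 × 0.9, A = 8.28 in², y = 0.45 in, Ī = 0.5589 in⁴.
Web plate: 0.3 × 12, A = 3.6 in², y = 6.9 in, Ī = 43.2 in⁴.
Top plate: 2.8 × 0.4, A = 1.12 in², y = 13.1 in, Ī = 0.014933 in⁴.
Hole (subtracted): ⌀0.55, A = 0.23758 in², y = 0.45 in, Ī = 0.0044918 in⁴.
Centroid: ȳ = ΣA·y / ΣA = 3.3795 in.
Transfer each piece to the horizontal centroidal axis using Ī + A·d² with d = y − 3.3795:
  bottom plate: d = -2.9295 in → contributes +71.62 in⁴
  web plate: d = 3.5205 in → contributes +87.817 in⁴
  top plate: d = 9.7205 in → contributes +105.84 in⁴
  hole: d = -2.9295 in → contributes −2.0435 in⁴
Total I = 263.23 in⁴.

I_x ≈ 263 in⁴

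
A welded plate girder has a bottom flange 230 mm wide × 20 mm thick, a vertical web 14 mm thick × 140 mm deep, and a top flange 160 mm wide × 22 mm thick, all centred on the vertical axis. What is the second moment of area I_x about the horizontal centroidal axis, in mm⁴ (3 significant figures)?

Decompose the section into non-overlapping parts with the origin at the bottom-left of its bounding rectangle.
Bottom plate: 230 × 20, A = 4 600 mm², y = 10 mm, Ī = 153 333 mm⁴.
Web plate: 14 × 140, A = 1 960 mm², y = 90 mm, Ī = 3 201 333 mm⁴.
Top plate: 160 × 22, A = 3 520 mm², y = 171 mm, Ī = 141 973 mm⁴.
Centroid: ȳ = ΣA·y / ΣA = 81.778 mm.
Transfer each piece to the horizontal centroidal axis using Ī + A·d² with d = y − 81.778:
  bottom plate: d = -71.778 mm → contributes +23 852 760 mm⁴
  web plate: d = 8.2222 mm → contributes +3 333 839 mm⁴
  top plate: d = 89.222 mm → contributes +28 163 303 mm⁴
Total I = 55 349 902 mm⁴.

I_x ≈ 5.53 × 10⁷ mm⁴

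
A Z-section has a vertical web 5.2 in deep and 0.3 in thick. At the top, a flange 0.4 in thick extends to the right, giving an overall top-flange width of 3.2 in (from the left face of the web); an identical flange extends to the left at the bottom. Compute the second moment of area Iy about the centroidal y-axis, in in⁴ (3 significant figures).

Split into non-overlapping primitives; take the origin at the lower-left of the bounding box.
Web: 0.3 × 5.2, A = 1.56 in², x = 3.05 in, Ī = 0.0117 in⁴.
Top flange (beyond web): 2.9 × 0.4, A = 1.16 in², x = 4.65 in, Ī = 0.81297 in⁴.
Bottom flange (beyond web): 2.9 × 0.4, A = 1.16 in², x = 1.45 in, Ī = 0.81297 in⁴.
Centroid: x̄ = ΣA·x / ΣA = 3.05 in.
Transfer each piece to the centroidal y-axis using Ī + A·d² with d = x − 3.05:
  web: d = 0 in → contributes +0.0117 in⁴
  top flange (beyond web): d = 1.6 in → contributes +3.7826 in⁴
  bottom flange (beyond web): d = -1.6 in → contributes +3.7826 in⁴
Total I = 7.5768 in⁴.

Iy ≈ 7.58 in⁴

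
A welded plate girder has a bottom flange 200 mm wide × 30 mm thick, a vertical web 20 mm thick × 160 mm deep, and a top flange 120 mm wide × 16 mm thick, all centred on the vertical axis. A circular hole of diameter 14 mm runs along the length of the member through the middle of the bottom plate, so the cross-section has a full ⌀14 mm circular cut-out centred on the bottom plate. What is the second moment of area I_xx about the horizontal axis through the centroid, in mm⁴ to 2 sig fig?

I_xx ≈ 6.1 × 10⁷ mm⁴

Treat the section as a set of non-overlapping primitives; coordinates are from the bounding-box lower-left.
Bottom plate: 200 × 30, A = 6 000 mm², y = 15 mm, Ī = 450 000 mm⁴.
Web plate: 20 × 160, A = 3 200 mm², y = 110 mm, Ī = 6 826 667 mm⁴.
Top plate: 120 × 16, A = 1 920 mm², y = 198 mm, Ī = 40 960 mm⁴.
Hole (subtracted): ⌀14, A = 153.9 mm², y = 15 mm, Ī = 1 886 mm⁴.
Centroid: ȳ = ΣA·y / ΣA = 74.76 mm.
Transfer each piece to the horizontal axis through the centroid using Ī + A·d² with d = y − 74.76:
  bottom plate: d = -59.76 mm → contributes +21 879 386 mm⁴
  web plate: d = 35.24 mm → contributes +10 800 032 mm⁴
  top plate: d = 123.2 mm → contributes +29 200 893 mm⁴
  hole: d = -59.76 mm → contributes −551 685 mm⁴
Total I = 61 328 626 mm⁴.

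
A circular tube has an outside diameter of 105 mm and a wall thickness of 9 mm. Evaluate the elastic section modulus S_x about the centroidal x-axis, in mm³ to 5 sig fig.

Break the section into simple shapes (no overlaps), measuring from the bottom-left corner of the bounding box.
Outer circle: ⌀105, A = 8659.015 mm², y = 52.5 mm, Ī = 5 966 602 mm⁴.
Bore (subtracted): ⌀87, A = 5944.679 mm², y = 52.5 mm, Ī = 2 812 205 mm⁴.
By symmetry the centroid is at mid-height, ȳ = 52.5 mm.
All pieces are centred on the centroidal x-axis, so I = ΣĪ (holes subtracted) = 3 154 398 mm⁴.
Extreme fibre distance c = 52.5 mm; S = I/c = 60083.77 mm³.

S_x ≈ 6.0084 × 10⁴ mm³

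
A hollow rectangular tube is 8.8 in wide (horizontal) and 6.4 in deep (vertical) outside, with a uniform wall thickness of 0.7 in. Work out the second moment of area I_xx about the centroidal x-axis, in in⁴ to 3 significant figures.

Treat the section as a set of non-overlapping primitives; coordinates are from the bounding-box lower-left.
Outer rectangle: 8.8 × 6.4, A = 56.32 in², y = 3.2 in, Ī = 192.24 in⁴.
Inner void (subtracted): 7.4 × 5, A = 37 in², y = 3.2 in, Ī = 77.083 in⁴.
By symmetry the centroid is at mid-height, ȳ = 3.2 in.
All pieces are centred on the centroidal x-axis, so I = ΣĪ (holes subtracted) = 115.16 in⁴.

I_xx ≈ 115 in⁴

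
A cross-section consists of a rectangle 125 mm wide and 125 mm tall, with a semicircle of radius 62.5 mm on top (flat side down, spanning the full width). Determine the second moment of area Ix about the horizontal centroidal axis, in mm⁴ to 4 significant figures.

Ix ≈ 5.694 × 10⁷ mm⁴

Break the section into simple shapes (no overlaps), measuring from the bottom-left corner of the bounding box.
Rectangular body: 125 × 125, A = 15 625 mm², y = 62.5 mm, Ī = 20 345 052 mm⁴.
Semicircular cap: semicircle r = 62.5, A = 6135.92 mm², y = 151.526 mm, Ī = 1 674 758 mm⁴.
Centroid: ȳ = ΣA·y / ΣA = 87.6026 mm.
Transfer each piece to the horizontal centroidal axis using Ī + A·d² with d = y − 87.6026:
  rectangular body: d = -25.1026 mm → contributes +30 190 993 mm⁴
  semicircular cap: d = 63.9232 mm → contributes +26 747 241 mm⁴
Total I = 56 938 234 mm⁴.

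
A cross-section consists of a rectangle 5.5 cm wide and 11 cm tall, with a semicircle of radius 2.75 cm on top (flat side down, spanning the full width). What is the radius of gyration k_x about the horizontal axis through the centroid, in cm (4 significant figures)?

k_x ≈ 3.823 cm

Break the section into simple shapes (no overlaps), measuring from the bottom-left corner of the bounding box.
Rectangular body: 5.5 × 11, A = 60.5 cm², y = 5.5 cm, Ī = 610.042 cm⁴.
Semicircular cap: semicircle r = 2.75, A = 11.8791 cm², y = 12.1671 cm, Ī = 6.27715 cm⁴.
Centroid: ȳ = ΣA·y / ΣA = 6.59424 cm.
Transfer each piece to the horizontal axis through the centroid using Ī + A·d² with d = y − 6.59424:
  rectangular body: d = -1.09424 cm → contributes +682.482 cm⁴
  semicircular cap: d = 5.5729 cm → contributes +375.21 cm⁴
Total I = 1057.69 cm⁴.
Radius of gyration: k = √(I/A) = √(1057.69 / 72.3791) = 3.82272 cm.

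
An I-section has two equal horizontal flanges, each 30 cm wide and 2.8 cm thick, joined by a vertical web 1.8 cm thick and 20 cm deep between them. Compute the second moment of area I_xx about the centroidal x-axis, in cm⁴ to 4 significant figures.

Split into non-overlapping primitives; take the origin at the lower-left of the bounding box.
Bottom flange: 30 × 2.8, A = 84 cm², y = 1.4 cm, Ī = 54.88 cm⁴.
Web: 1.8 × 20, A = 36 cm², y = 12.8 cm, Ī = 1 200 cm⁴.
Top flange: 30 × 2.8, A = 84 cm², y = 24.2 cm, Ī = 54.88 cm⁴.
By symmetry the centroid is at mid-height, ȳ = 12.8 cm.
Transfer each piece to the centroidal x-axis using Ī + A·d² with d = y − 12.8:
  bottom flange: d = -11.4 cm → contributes +10971.5 cm⁴
  web: d = 0 cm → contributes +1 200 cm⁴
  top flange: d = 11.4 cm → contributes +10971.5 cm⁴
Total I = 23 143 cm⁴.

I_xx ≈ 2.314 × 10⁴ cm⁴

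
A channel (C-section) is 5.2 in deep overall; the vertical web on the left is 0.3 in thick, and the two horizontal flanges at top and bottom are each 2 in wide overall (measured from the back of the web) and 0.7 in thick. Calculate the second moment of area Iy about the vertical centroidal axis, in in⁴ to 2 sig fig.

Iy ≈ 1.5 in⁴

Decompose the section into non-overlapping parts with the origin at the bottom-left of its bounding rectangle.
Web: 0.3 × 5.2, A = 1.56 in², x = 0.15 in, Ī = 0.0117 in⁴.
Top flange (beyond web): 1.7 × 0.7, A = 1.19 in², x = 1.15 in, Ī = 0.2866 in⁴.
Bottom flange (beyond web): 1.7 × 0.7, A = 1.19 in², x = 1.15 in, Ī = 0.2866 in⁴.
Centroid: x̄ = ΣA·x / ΣA = 0.7541 in.
Transfer each piece to the vertical centroidal axis using Ī + A·d² with d = x − 0.7541:
  web: d = -0.6041 in → contributes +0.5809 in⁴
  top flange (beyond web): d = 0.3959 in → contributes +0.4731 in⁴
  bottom flange (beyond web): d = 0.3959 in → contributes +0.4731 in⁴
Total I = 1.527 in⁴.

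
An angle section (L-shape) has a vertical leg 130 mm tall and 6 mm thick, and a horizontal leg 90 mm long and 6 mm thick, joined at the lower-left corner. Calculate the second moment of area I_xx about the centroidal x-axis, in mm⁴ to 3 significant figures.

I_xx ≈ 2.28 × 10⁶ mm⁴

Split into non-overlapping primitives; take the origin at the lower-left of the bounding box.
Vertical leg: 6 × 130, A = 780 mm², y = 65 mm, Ī = 1 098 500 mm⁴.
Horizontal leg (remainder): 84 × 6, A = 504 mm², y = 3 mm, Ī = 1 512 mm⁴.
Centroid: ȳ = ΣA·y / ΣA = 40.664 mm.
Transfer each piece to the centroidal x-axis using Ī + A·d² with d = y − 40.664:
  vertical leg: d = 24.336 mm → contributes +1 560 465 mm⁴
  horizontal leg (remainder): d = -37.664 mm → contributes +716 458 mm⁴
Total I = 2 276 923 mm⁴.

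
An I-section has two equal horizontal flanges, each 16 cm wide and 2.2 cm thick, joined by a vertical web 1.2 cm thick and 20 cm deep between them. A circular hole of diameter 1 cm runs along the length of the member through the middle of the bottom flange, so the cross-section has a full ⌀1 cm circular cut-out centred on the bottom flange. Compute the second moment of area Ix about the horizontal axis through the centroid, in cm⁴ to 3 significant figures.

Ix ≈ 9400 cm⁴

Treat the section as a set of non-overlapping primitives; coordinates are from the bounding-box lower-left.
Bottom flange: 16 × 2.2, A = 35.2 cm², y = 1.1 cm, Ī = 14.197 cm⁴.
Web: 1.2 × 20, A = 24 cm², y = 12.2 cm, Ī = 800 cm⁴.
Top flange: 16 × 2.2, A = 35.2 cm², y = 23.3 cm, Ī = 14.197 cm⁴.
Hole (subtracted): ⌀1, A = 0.7854 cm², y = 1.1 cm, Ī = 0.049087 cm⁴.
Centroid: ȳ = ΣA·y / ΣA = 12.293 cm.
Transfer each piece to the horizontal axis through the centroid using Ī + A·d² with d = y − 12.293:
  bottom flange: d = -11.193 cm → contributes +4424.3 cm⁴
  web: d = -0.093126 cm → contributes +800.21 cm⁴
  top flange: d = 11.007 cm → contributes +4278.7 cm⁴
  hole: d = -11.193 cm → contributes −98.449 cm⁴
Total I = 9404.7 cm⁴.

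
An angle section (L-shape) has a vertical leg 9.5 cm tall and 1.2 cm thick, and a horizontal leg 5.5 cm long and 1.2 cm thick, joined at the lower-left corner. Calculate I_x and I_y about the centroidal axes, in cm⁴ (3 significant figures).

Break the section into simple shapes (no overlaps), measuring from the bottom-left corner of the bounding box.
Vertical leg: 1.2 × 9.5, A = 11.4 cm², y = 4.75 cm, Ī = 85.738 cm⁴.
Horizontal leg (remainder): 4.3 × 1.2, A = 5.16 cm², y = 0.6 cm, Ī = 0.6192 cm⁴.
Centroid: ȳ = ΣA·y / ΣA = 3.4569 cm.
Transfer each piece to the centroidal x-axis using Ī + A·d² with d = y − 3.4569:
  vertical leg: d = 1.2931 cm → contributes +104.8 cm⁴
  horizontal leg (remainder): d = -2.8569 cm → contributes +42.734 cm⁴
Total I = 147.53 cm⁴.
For the y-axis: x̄ = 1.4569 cm.
Repeating about the centroidal y-axis gives I_y = 36.182 cm⁴.

I_x ≈ 148 cm⁴, I_y ≈ 36.2 cm⁴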